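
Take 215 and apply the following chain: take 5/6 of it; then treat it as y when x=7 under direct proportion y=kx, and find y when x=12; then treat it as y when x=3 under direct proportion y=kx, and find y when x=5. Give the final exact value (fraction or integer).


Start with 215.
Step 1: Take 5/6: 215 * 5/6 = 1075/6
Step 2: Direct prop: k = (1075/6)/7; new y = k*12 = 1075/6*12/7 = 2150/7
Step 3: Direct prop: k = (2150/7)/3; new y = k*5 = 2150/7*5/3 = 10750/21
Final result = 10750/21

10750/21


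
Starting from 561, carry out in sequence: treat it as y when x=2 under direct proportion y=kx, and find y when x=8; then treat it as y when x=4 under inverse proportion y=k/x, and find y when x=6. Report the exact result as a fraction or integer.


Start with 561.
Step 1: Direct prop: k = (561)/2; new y = k*8 = 561*8/2 = 2244
Step 2: Inverse prop: k = (2244)*4; new y = k/6 = 2244*4/6 = 1496
Final result = 1496

1496


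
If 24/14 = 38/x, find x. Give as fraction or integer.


Setting up: 24/14 = 38/x
Cross multiply: 24 * x = 14 * 38
24x = 532
x = 532/24
x = 133/6

133/6


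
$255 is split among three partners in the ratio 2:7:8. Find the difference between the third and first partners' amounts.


Total parts = 2 + 7 + 8 = 17
Value per part = 255 / 17 = 15
Shares: 2*15=30, 7*15=105, 8*15=120
Third share = 120, first share = 30
Difference = |120 - 30| = 90

90


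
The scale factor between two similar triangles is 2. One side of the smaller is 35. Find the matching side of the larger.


Similar triangles have proportional sides
Scale factor = 2
Smaller side = 35
Corresponding larger side = 35 * 2
= 70

70


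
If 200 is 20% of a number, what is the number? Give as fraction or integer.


Given: 200 is 20% of the whole
Set up: 200 = 20/100 * whole
whole = 200 * 100 / 20
whole = 20000 / 20
whole = 1000

1000


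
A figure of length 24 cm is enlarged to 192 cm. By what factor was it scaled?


Original length = 24 cm
Scaled length = 192 cm
Scale factor = 192 / 24
= 8

8


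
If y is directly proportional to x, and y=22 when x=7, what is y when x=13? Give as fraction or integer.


Direct proportion: y = kx
Find k: k = 22/7 = 22/7
Compute y at x=13: y = 22/7 * 13
y = 286/7

286/7


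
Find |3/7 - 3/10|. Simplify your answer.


Simplify: 3/7 = 3/7 and 3/10 = 3/10
Find common denominator: LCD = 70
Convert: 30/70 and 21/70
Difference = |30 - 21|/70 = 9/70
Simplified = 9/70

9/70


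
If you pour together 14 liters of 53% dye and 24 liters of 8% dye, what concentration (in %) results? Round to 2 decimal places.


Solute in mixture 1 = 53% of 14 L = 14*53/100 = 371/50 L
Solute in mixture 2 = 8% of 24 L = 24*8/100 = 48/25 L
Total solute = 371/50 + 48/25 = 467/50 L
Total volume = 14 + 24 = 38 L
Final concentration = 467/50/38 * 100 = 24.58%

24.58


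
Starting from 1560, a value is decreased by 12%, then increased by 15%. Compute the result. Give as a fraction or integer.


Start: 1560
Step 1: decrease by 12% => multiply by 88/100
  1560 * 88/100 = 6864/5
Step 2: increase by 15% => multiply by 115/100
  6864/5 * 115/100 = 39468/25
Final value = 39468/25

39468/25


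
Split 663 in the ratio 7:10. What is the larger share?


Total parts = 7 + 10 = 17
Value per part = 663 / 17 = 39
First share = 7 * 39 = 273
Second share = 10 * 39 = 390
Larger share = 390

390


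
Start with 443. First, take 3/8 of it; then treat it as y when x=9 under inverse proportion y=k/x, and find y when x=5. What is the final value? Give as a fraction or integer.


Start with 443.
Step 1: Take 3/8: 443 * 3/8 = 1329/8
Step 2: Inverse prop: k = (1329/8)*9; new y = k/5 = 1329/8*9/5 = 11961/40
Final result = 11961/40

11961/40


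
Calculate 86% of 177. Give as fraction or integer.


Compute 86% of 177
Convert percentage: 86% = 86/100
Multiply: 177 * 86/100
= 15222/100
= 7611/50

7611/50


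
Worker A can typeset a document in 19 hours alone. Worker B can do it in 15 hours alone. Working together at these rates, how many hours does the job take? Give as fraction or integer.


Rate of A = 1/19 job per hour
Rate of B = 1/15 job per hour
Combined rate = 1/19 + 1/15
Find common denominator: (15 + 19)/(19*15) = 34/285
Combined rate = 34/285 job per hour
Time together = 1 / (34/285) = 285/34 hours

285/34


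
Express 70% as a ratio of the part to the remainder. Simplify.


Part = 70%, Remainder = 30%
Ratio = 70:30
GCD(70, 30) = 10
Simplify: 7:3 = 7:3

7:3


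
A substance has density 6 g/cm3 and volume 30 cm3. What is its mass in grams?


Using mass = density * volume
Density = 6 g/cm3
Volume = 30 cm3
Mass = 6 * 30
= 180 g

180


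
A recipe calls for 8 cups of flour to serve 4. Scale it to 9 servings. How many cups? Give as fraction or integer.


Original: 8 cups for 4 servings
Target servings = 9
Scaling factor = 9/4
New amount = 8 * 9/4
= 72/4
= 18 cups

18


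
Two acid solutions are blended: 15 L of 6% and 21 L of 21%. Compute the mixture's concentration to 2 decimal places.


Solute in mixture 1 = 6% of 15 L = 15*6/100 = 9/10 L
Solute in mixture 2 = 21% of 21 L = 21*21/100 = 441/100 L
Total solute = 9/10 + 441/100 = 531/100 L
Total volume = 15 + 21 = 36 L
Final concentration = 531/100/36 * 100 = 14.75%

14.75


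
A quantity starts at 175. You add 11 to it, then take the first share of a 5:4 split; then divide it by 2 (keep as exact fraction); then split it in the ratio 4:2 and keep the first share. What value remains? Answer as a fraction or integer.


Start with 175.
Step 1: Add 11: 175+11=186; split 5:4 first = 186*5/9 = 310/3
Step 2: Divide by 2: 310/3 / 2 = 155/3
Step 3: Split 4:2, first share = 155/3 * 4/6 = 310/9
Final result = 310/9

310/9


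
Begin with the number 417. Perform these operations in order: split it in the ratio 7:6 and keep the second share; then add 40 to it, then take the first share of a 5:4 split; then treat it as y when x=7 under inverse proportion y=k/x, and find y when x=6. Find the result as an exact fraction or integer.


Start with 417.
Step 1: Split 7:6, second share = 417 * 6/13 = 2502/13
Step 2: Add 40: 2502/13+40=3022/13; split 5:4 first = 3022/13*5/9 = 15110/117
Step 3: Inverse prop: k = (15110/117)*7; new y = k/6 = 15110/117*7/6 = 52885/351
Final result = 52885/351

52885/351


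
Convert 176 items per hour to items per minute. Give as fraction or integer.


Converting from per hour to per minute
Rate = 176 items per hour
Divide by 60: 176/60
= 44/15 items per minute

44/15


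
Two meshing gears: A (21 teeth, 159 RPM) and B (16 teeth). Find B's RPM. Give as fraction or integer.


Gear ratio: teeth_A * RPM_A = teeth_B * RPM_B
21 * 159 = 16 * RPM_B
3339 = 16 * RPM_B
RPM_B = 3339 / 16
RPM_B = 3339/16

3339/16


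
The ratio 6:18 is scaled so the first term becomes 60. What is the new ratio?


Original ratio: 6:18
First term target: 60
Scale factor = 60 / 6 = 10
Multiply second term: 18 * 10 = 180
Equivalent ratio = 60:180

60:180


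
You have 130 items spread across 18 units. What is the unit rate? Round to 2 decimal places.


Total items = 130
Number of units = 18
Unit rate = 130 / 18
= 7.22 items per unit

7.22


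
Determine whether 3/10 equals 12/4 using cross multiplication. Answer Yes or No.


Cross multiply to check 3/10 = 12/4
Left cross product: 3 * 4 = 12
Right cross product: 10 * 12 = 120
12 != 120
Not equal, so proportions differ => No

No


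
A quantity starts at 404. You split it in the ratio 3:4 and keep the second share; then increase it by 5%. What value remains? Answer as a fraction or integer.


Start with 404.
Step 1: Split 3:4, second share = 404 * 4/7 = 1616/7
Step 2: Increase by 5%: 1616/7 * 105/100 = 1212/5
Final result = 1212/5

1212/5


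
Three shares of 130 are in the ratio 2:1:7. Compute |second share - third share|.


Total parts = 2 + 1 + 7 = 10
Value per part = 130 / 10 = 13
Shares: 2*13=26, 1*13=13, 7*13=91
Second share = 13, third share = 91
Difference = |13 - 91| = 78

78


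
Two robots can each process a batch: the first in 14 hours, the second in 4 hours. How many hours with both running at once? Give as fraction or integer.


Rate of A = 1/14 job per hour
Rate of B = 1/4 job per hour
Combined rate = 1/14 + 1/4
Find common denominator: (4 + 14)/(14*4) = 18/56
Combined rate = 9/28 job per hour
Time together = 1 / (9/28) = 28/9 hours

28/9


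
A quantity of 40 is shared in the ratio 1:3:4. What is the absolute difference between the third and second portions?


Total parts = 1 + 3 + 4 = 8
Value per part = 40 / 8 = 5
Shares: 1*5=5, 3*5=15, 4*5=20
Third share = 20, second share = 15
Difference = |20 - 15| = 5

5


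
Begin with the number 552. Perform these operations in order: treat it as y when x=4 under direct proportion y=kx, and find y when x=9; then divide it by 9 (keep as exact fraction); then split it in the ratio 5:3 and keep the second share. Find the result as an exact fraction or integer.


Start with 552.
Step 1: Direct prop: k = (552)/4; new y = k*9 = 552*9/4 = 1242
Step 2: Divide by 9: 1242 / 9 = 138
Step 3: Split 5:3, second share = 138 * 3/8 = 207/4
Final result = 207/4

207/4


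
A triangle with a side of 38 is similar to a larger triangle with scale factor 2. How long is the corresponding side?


Similar triangles have proportional sides
Scale factor = 2
Smaller side = 38
Corresponding larger side = 38 * 2
= 76

76


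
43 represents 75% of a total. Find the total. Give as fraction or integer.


Given: 43 is 75% of the whole
Set up: 43 = 75/100 * whole
whole = 43 * 100 / 75
whole = 4300 / 75
whole = 172/3

172/3


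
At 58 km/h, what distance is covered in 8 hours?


Using distance = speed * time
Speed = 58 km/h
Time = 8 hours
Distance = 58 * 8
= 464 km

464


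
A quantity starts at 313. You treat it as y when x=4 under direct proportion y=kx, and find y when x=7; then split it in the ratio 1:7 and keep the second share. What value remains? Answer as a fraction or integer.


Start with 313.
Step 1: Direct prop: k = (313)/4; new y = k*7 = 313*7/4 = 2191/4
Step 2: Split 1:7, second share = 2191/4 * 7/8 = 15337/32
Final result = 15337/32

15337/32


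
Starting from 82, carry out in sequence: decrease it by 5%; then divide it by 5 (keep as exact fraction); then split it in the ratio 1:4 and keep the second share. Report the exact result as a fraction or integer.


Start with 82.
Step 1: Decrease by 5%: 82 * 95/100 = 779/10
Step 2: Divide by 5: 779/10 / 5 = 779/50
Step 3: Split 1:4, second share = 779/50 * 4/5 = 1558/125
Final result = 1558/125

1558/125


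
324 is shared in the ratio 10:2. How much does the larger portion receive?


Total parts = 10 + 2 = 12
Value per part = 324 / 12 = 27
First share = 10 * 27 = 270
Second share = 2 * 27 = 54
Larger share = 270

270


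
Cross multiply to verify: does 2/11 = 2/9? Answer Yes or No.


Cross multiply to check 2/11 = 2/9
Left cross product: 2 * 9 = 18
Right cross product: 11 * 2 = 22
18 != 22
Not equal, so proportions differ => No

No


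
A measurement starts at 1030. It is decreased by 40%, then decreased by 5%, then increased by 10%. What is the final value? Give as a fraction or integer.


Start: 1030
Step 1: decrease by 40% => multiply by 60/100
  1030 * 60/100 = 618
Step 2: decrease by 5% => multiply by 95/100
  618 * 95/100 = 5871/10
Step 3: increase by 10% => multiply by 110/100
  5871/10 * 110/100 = 64581/100
Final value = 64581/100

64581/100


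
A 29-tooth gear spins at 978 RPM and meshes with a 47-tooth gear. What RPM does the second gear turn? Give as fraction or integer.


Gear ratio: teeth_A * RPM_A = teeth_B * RPM_B
29 * 978 = 47 * RPM_B
28362 = 47 * RPM_B
RPM_B = 28362 / 47
RPM_B = 28362/47

28362/47


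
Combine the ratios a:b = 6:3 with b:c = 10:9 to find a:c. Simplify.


Given a:b = 6:3 and b:c = 10:9
Make b consistent. Multiply first ratio by 10: a:b = 60:30
Multiply second ratio by 3: b:c = 30:27
Now b = 30 in both, so a:b:c = 60:30:27
Therefore a:c = 60:27
Simplify by GCD: a:c = 20:9

20:9


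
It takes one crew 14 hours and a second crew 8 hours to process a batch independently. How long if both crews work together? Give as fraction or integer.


Rate of A = 1/14 job per hour
Rate of B = 1/8 job per hour
Combined rate = 1/14 + 1/8
Find common denominator: (8 + 14)/(14*8) = 22/112
Combined rate = 11/56 job per hour
Time together = 1 / (11/56) = 56/11 hours

56/11


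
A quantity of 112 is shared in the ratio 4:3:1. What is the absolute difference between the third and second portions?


Total parts = 4 + 3 + 1 = 8
Value per part = 112 / 8 = 14
Shares: 4*14=56, 3*14=42, 1*14=14
Third share = 14, second share = 42
Difference = |14 - 42| = 28

28


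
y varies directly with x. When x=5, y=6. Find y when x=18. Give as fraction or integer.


Direct proportion: y = kx
Find k: k = 6/5 = 6/5
Compute y at x=18: y = 6/5 * 18
y = 108/5

108/5


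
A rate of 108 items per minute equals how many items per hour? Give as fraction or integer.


Converting from per minute to per hour
Rate = 108 items per minute
Multiply by 60: 108 * 60
= 6480 items per hour

6480


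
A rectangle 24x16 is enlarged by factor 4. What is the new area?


Original dimensions: 24 x 16
Enlargement factor = 4
New width = 24 * 4 = 96
New height = 16 * 4 = 64
New area = 96 * 64 = 6144

6144


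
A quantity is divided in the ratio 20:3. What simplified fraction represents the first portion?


Total parts = 20 + 3 = 23
First part fraction = 20/23
Simplify: 20/23 = 20/23

20/23


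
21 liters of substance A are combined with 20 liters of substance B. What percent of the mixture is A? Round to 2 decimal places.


Volume of A = 21 L
Volume of B = 20 L
Total volume = 21 + 20 = 41 L
Percentage of A = (21/41) * 100
= 51.22%

51.22


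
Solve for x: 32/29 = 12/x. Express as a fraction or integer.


Setting up: 32/29 = 12/x
Cross multiply: 32 * x = 29 * 12
32x = 348
x = 348/32
x = 87/8

87/8


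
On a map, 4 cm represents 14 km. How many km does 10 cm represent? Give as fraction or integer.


Map scale: 4 cm = 14 km
Measured distance on map = 10 cm
Set up proportion: 10 * 14 / 4
= 140 / 4
= 35 km

35


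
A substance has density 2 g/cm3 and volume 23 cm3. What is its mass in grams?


Using mass = density * volume
Density = 2 g/cm3
Volume = 23 cm3
Mass = 2 * 23
= 46 g

46


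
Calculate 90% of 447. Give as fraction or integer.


Compute 90% of 447
Convert percentage: 90% = 90/100
Multiply: 447 * 90/100
= 40230/100
= 4023/10

4023/10


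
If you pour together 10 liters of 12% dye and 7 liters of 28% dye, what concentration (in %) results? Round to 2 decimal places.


Solute in mixture 1 = 12% of 10 L = 10*12/100 = 6/5 L
Solute in mixture 2 = 28% of 7 L = 7*28/100 = 49/25 L
Total solute = 6/5 + 49/25 = 79/25 L
Total volume = 10 + 7 = 17 L
Final concentration = 79/25/17 * 100 = 18.59%

18.59


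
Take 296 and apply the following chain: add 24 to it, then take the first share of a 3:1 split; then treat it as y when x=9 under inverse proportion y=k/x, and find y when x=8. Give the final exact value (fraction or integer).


Start with 296.
Step 1: Add 24: 296+24=320; split 3:1 first = 320*3/4 = 240
Step 2: Inverse prop: k = (240)*9; new y = k/8 = 240*9/8 = 270
Final result = 270

270


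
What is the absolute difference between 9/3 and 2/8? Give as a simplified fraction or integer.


Simplify: 9/3 = 3 and 2/8 = 1/4
Find common denominator: LCD = 4
Convert: 12/4 and 1/4
Difference = |12 - 1|/4 = 11/4
Simplified = 11/4

11/4


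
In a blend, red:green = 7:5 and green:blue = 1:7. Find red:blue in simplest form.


Given a:b = 7:5 and b:c = 1:7
Make b consistent. Multiply first ratio by 1: a:b = 7:5
Multiply second ratio by 5: b:c = 5:35
Now b = 5 in both, so a:b:c = 7:5:35
Therefore a:c = 7:35
Simplify by GCD: a:c = 1:5

1:5


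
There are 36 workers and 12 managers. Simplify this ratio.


Find GCD(36, 12)
GCD = 12
Divide both by 12: 36/12 = 3, 12/12 = 1
Simplified ratio = 3:1

3:1


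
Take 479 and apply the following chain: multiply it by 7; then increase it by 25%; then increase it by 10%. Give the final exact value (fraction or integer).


Start with 479.
Step 1: Multiply by 7: 479 * 7 = 3353
Step 2: Increase by 25%: 3353 * 125/100 = 16765/4
Step 3: Increase by 10%: 16765/4 * 110/100 = 36883/8
Final result = 36883/8

36883/8


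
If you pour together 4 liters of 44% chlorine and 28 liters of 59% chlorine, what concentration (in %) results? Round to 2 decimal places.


Solute in mixture 1 = 44% of 4 L = 4*44/100 = 44/25 L
Solute in mixture 2 = 59% of 28 L = 28*59/100 = 413/25 L
Total solute = 44/25 + 413/25 = 457/25 L
Total volume = 4 + 28 = 32 L
Final concentration = 457/25/32 * 100 = 57.13%

57.13


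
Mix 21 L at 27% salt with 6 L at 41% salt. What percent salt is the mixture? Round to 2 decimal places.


Solute in mixture 1 = 27% of 21 L = 21*27/100 = 567/100 L
Solute in mixture 2 = 41% of 6 L = 6*41/100 = 123/50 L
Total solute = 567/100 + 123/50 = 813/100 L
Total volume = 21 + 6 = 27 L
Final concentration = 813/100/27 * 100 = 30.11%

30.11


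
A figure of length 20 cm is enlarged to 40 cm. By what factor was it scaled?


Original length = 20 cm
Scaled length = 40 cm
Scale factor = 40 / 20
= 2

2


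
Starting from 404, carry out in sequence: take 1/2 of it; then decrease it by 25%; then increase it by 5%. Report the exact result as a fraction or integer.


Start with 404.
Step 1: Take 1/2: 404 * 1/2 = 202
Step 2: Decrease by 25%: 202 * 75/100 = 303/2
Step 3: Increase by 5%: 303/2 * 105/100 = 6363/40
Final result = 6363/40

6363/40


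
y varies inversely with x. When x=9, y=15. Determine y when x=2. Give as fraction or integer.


Inverse proportion: y = k/x
Find k: k = 9 * 15 = 135
Compute y at x=2: y = 135/2
y = 135/2

135/2


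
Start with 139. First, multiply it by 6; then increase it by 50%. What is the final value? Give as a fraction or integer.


Start with 139.
Step 1: Multiply by 6: 139 * 6 = 834
Step 2: Increase by 50%: 834 * 150/100 = 1251
Final result = 1251

1251


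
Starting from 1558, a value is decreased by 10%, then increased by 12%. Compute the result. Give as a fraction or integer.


Start: 1558
Step 1: decrease by 10% => multiply by 90/100
  1558 * 90/100 = 7011/5
Step 2: increase by 12% => multiply by 112/100
  7011/5 * 112/100 = 196308/125
Final value = 196308/125

196308/125


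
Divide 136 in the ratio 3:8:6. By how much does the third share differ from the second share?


Total parts = 3 + 8 + 6 = 17
Value per part = 136 / 17 = 8
Shares: 3*8=24, 8*8=64, 6*8=48
Third share = 48, second share = 64
Difference = |48 - 64| = 16

16


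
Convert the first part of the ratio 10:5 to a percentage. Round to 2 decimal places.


Total parts = 10 + 5 = 15
First part fraction = 10/15
Percentage = (10/15) * 100
= 0.666667 * 100
= 66.67%

66.67


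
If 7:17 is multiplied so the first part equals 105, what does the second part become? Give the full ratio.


Original ratio: 7:17
First term target: 105
Scale factor = 105 / 7 = 15
Multiply second term: 17 * 15 = 255
Equivalent ratio = 105:255

105:255


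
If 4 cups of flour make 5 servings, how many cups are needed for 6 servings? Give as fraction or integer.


Original: 4 cups for 5 servings
Target servings = 6
Scaling factor = 6/5
New amount = 4 * 6/5
= 24/5
= 24/5 cups

24/5


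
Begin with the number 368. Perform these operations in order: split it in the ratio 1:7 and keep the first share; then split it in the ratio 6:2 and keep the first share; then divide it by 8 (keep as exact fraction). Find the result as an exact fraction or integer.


Start with 368.
Step 1: Split 1:7, first share = 368 * 1/8 = 46
Step 2: Split 6:2, first share = 46 * 6/8 = 69/2
Step 3: Divide by 8: 69/2 / 8 = 69/16
Final result = 69/16

69/16


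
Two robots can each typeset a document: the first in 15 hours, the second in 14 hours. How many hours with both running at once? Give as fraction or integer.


Rate of A = 1/15 job per hour
Rate of B = 1/14 job per hour
Combined rate = 1/15 + 1/14
Find common denominator: (14 + 15)/(15*14) = 29/210
Combined rate = 29/210 job per hour
Time together = 1 / (29/210) = 210/29 hours

210/29


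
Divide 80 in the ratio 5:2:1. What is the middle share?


Ratio = 5:2:1
Total parts = 5 + 2 + 1 = 8
Value per part = 80 / 8 = 10
First share = 5 * 10 = 50
Middle share = 2 * 10 = 20
Third share = 1 * 10 = 10

20


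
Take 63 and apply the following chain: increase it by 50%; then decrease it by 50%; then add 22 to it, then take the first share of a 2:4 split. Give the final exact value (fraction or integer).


Start with 63.
Step 1: Increase by 50%: 63 * 150/100 = 189/2
Step 2: Decrease by 50%: 189/2 * 50/100 = 189/4
Step 3: Add 22: 189/4+22=277/4; split 2:4 first = 277/4*2/6 = 277/12
Final result = 277/12

277/12


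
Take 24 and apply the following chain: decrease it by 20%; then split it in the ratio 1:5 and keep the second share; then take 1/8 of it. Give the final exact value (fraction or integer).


Start with 24.
Step 1: Decrease by 20%: 24 * 80/100 = 96/5
Step 2: Split 1:5, second share = 96/5 * 5/6 = 16
Step 3: Take 1/8: 16 * 1/8 = 2
Final result = 2

2


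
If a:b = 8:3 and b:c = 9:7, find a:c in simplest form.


Given a:b = 8:3 and b:c = 9:7
Make b consistent. Multiply first ratio by 9: a:b = 72:27
Multiply second ratio by 3: b:c = 27:21
Now b = 27 in both, so a:b:c = 72:27:21
Therefore a:c = 72:21
Simplify by GCD: a:c = 24:7

24:7


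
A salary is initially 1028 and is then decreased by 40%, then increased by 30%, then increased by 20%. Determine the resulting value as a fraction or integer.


Start: 1028
Step 1: decrease by 40% => multiply by 60/100
  1028 * 60/100 = 3084/5
Step 2: increase by 30% => multiply by 130/100
  3084/5 * 130/100 = 20046/25
Step 3: increase by 20% => multiply by 120/100
  20046/25 * 120/100 = 120276/125
Final value = 120276/125

120276/125


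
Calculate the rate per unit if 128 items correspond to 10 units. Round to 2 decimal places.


Total items = 128
Number of units = 10
Unit rate = 128 / 10
= 12.80 items per unit

12.80


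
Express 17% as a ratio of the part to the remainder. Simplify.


Part = 17%, Remainder = 83%
Ratio = 17:83
GCD(17, 83) = 1
Simplify: 17:83 = 17:83

17:83


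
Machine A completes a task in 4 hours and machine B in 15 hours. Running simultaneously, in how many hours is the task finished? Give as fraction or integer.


Rate of A = 1/4 job per hour
Rate of B = 1/15 job per hour
Combined rate = 1/4 + 1/15
Find common denominator: (15 + 4)/(4*15) = 19/60
Combined rate = 19/60 job per hour
Time together = 1 / (19/60) = 60/19 hours

60/19


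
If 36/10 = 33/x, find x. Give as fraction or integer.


Setting up: 36/10 = 33/x
Cross multiply: 36 * x = 10 * 33
36x = 330
x = 330/36
x = 55/6

55/6


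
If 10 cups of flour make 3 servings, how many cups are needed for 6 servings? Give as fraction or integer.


Original: 10 cups for 3 servings
Target servings = 6
Scaling factor = 6/3
New amount = 10 * 6/3
= 60/3
= 20 cups

20


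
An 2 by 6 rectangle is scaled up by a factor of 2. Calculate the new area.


Original dimensions: 2 x 6
Enlargement factor = 2
New width = 2 * 2 = 4
New height = 6 * 2 = 12
New area = 4 * 12 = 48

48


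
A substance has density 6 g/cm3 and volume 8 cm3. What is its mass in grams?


Using mass = density * volume
Density = 6 g/cm3
Volume = 8 cm3
Mass = 6 * 8
= 48 g

48


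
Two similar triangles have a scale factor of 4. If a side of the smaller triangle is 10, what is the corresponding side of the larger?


Similar triangles have proportional sides
Scale factor = 4
Smaller side = 10
Corresponding larger side = 10 * 4
= 40

40


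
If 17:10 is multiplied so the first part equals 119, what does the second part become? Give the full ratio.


Original ratio: 17:10
First term target: 119
Scale factor = 119 / 17 = 7
Multiply second term: 10 * 7 = 70
Equivalent ratio = 119:70

119:70


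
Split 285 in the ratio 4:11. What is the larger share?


Total parts = 4 + 11 = 15
Value per part = 285 / 15 = 19
First share = 4 * 19 = 76
Second share = 11 * 19 = 209
Larger share = 209

209


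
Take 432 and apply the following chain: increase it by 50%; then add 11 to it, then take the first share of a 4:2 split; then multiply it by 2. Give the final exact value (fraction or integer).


Start with 432.
Step 1: Increase by 50%: 432 * 150/100 = 648
Step 2: Add 11: 648+11=659; split 4:2 first = 659*4/6 = 1318/3
Step 3: Multiply by 2: 1318/3 * 2 = 2636/3
Final result = 2636/3

2636/3


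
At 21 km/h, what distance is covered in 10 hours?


Using distance = speed * time
Speed = 21 km/h
Time = 10 hours
Distance = 21 * 10
= 210 km

210


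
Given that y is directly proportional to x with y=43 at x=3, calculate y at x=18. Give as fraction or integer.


Direct proportion: y = kx
Find k: k = 43/3 = 43/3
Compute y at x=18: y = 43/3 * 18
y = 258

258


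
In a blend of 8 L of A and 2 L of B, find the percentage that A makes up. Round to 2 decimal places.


Volume of A = 8 L
Volume of B = 2 L
Total volume = 8 + 2 = 10 L
Percentage of A = (8/10) * 100
= 80.00%

80.00


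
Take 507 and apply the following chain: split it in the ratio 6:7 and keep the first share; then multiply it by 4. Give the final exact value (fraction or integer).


Start with 507.
Step 1: Split 6:7, first share = 507 * 6/13 = 234
Step 2: Multiply by 4: 234 * 4 = 936
Final result = 936

936


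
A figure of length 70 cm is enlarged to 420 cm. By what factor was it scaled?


Original length = 70 cm
Scaled length = 420 cm
Scale factor = 420 / 70
= 6

6


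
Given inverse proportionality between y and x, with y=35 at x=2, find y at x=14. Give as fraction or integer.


Inverse proportion: y = k/x
Find k: k = 2 * 35 = 70
Compute y at x=14: y = 70/14
y = 5

5


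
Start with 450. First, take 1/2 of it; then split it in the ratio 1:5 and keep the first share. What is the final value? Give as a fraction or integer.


Start with 450.
Step 1: Take 1/2: 450 * 1/2 = 225
Step 2: Split 1:5, first share = 225 * 1/6 = 75/2
Final result = 75/2

75/2


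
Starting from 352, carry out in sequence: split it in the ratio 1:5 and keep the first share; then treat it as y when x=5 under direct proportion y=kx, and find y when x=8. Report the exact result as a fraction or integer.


Start with 352.
Step 1: Split 1:5, first share = 352 * 1/6 = 176/3
Step 2: Direct prop: k = (176/3)/5; new y = k*8 = 176/3*8/5 = 1408/15
Final result = 1408/15

1408/15


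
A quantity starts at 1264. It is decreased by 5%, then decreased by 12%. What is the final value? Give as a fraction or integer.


Start: 1264
Step 1: decrease by 5% => multiply by 95/100
  1264 * 95/100 = 6004/5
Step 2: decrease by 12% => multiply by 88/100
  6004/5 * 88/100 = 132088/125
Final value = 132088/125

132088/125


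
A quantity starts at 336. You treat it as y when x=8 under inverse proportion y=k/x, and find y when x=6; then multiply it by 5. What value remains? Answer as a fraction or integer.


Start with 336.
Step 1: Inverse prop: k = (336)*8; new y = k/6 = 336*8/6 = 448
Step 2: Multiply by 5: 448 * 5 = 2240
Final result = 2240

2240


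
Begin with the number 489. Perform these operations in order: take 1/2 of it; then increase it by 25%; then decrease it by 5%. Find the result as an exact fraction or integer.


Start with 489.
Step 1: Take 1/2: 489 * 1/2 = 489/2
Step 2: Increase by 25%: 489/2 * 125/100 = 2445/8
Step 3: Decrease by 5%: 2445/8 * 95/100 = 9291/32
Final result = 9291/32

9291/32


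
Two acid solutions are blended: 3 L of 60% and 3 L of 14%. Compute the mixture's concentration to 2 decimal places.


Solute in mixture 1 = 60% of 3 L = 3*60/100 = 9/5 L
Solute in mixture 2 = 14% of 3 L = 3*14/100 = 21/50 L
Total solute = 9/5 + 21/50 = 111/50 L
Total volume = 3 + 3 = 6 L
Final concentration = 111/50/6 * 100 = 37.00%

37.00


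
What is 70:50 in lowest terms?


Find GCD(70, 50)
GCD = 10
Divide both by 10: 70/10 = 7, 50/10 = 5
Simplified ratio = 7:5

7:5


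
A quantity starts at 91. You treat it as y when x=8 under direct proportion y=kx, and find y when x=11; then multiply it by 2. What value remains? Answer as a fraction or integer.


Start with 91.
Step 1: Direct prop: k = (91)/8; new y = k*11 = 91*11/8 = 1001/8
Step 2: Multiply by 2: 1001/8 * 2 = 1001/4
Final result = 1001/4

1001/4


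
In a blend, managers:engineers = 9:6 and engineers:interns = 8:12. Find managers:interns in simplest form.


Given a:b = 9:6 and b:c = 8:12
Make b consistent. Multiply first ratio by 8: a:b = 72:48
Multiply second ratio by 6: b:c = 48:72
Now b = 48 in both, so a:b:c = 72:48:72
Therefore a:c = 72:72
Simplify by GCD: a:c = 1:1

1:1


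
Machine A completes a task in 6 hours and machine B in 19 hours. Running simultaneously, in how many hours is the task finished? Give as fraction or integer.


Rate of A = 1/6 job per hour
Rate of B = 1/19 job per hour
Combined rate = 1/6 + 1/19
Find common denominator: (19 + 6)/(6*19) = 25/114
Combined rate = 25/114 job per hour
Time together = 1 / (25/114) = 114/25 hours

114/25


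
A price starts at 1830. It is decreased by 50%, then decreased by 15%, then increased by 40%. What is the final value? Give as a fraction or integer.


Start: 1830
Step 1: decrease by 50% => multiply by 50/100
  1830 * 50/100 = 915
Step 2: decrease by 15% => multiply by 85/100
  915 * 85/100 = 3111/4
Step 3: increase by 40% => multiply by 140/100
  3111/4 * 140/100 = 21777/20
Final value = 21777/20

21777/20


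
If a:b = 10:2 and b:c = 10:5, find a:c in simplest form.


Given a:b = 10:2 and b:c = 10:5
Make b consistent. Multiply first ratio by 10: a:b = 100:20
Multiply second ratio by 2: b:c = 20:10
Now b = 20 in both, so a:b:c = 100:20:10
Therefore a:c = 100:10
Simplify by GCD: a:c = 10:1

10:1


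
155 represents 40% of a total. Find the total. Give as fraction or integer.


Given: 155 is 40% of the whole
Set up: 155 = 40/100 * whole
whole = 155 * 100 / 40
whole = 15500 / 40
whole = 775/2

775/2


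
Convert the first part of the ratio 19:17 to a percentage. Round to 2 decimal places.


Total parts = 19 + 17 = 36
First part fraction = 19/36
Percentage = (19/36) * 100
= 0.527778 * 100
= 52.78%

52.78


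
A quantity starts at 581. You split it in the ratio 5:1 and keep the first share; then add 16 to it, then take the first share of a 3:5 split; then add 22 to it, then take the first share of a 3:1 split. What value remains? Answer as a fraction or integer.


Start with 581.
Step 1: Split 5:1, first share = 581 * 5/6 = 2905/6
Step 2: Add 16: 2905/6+16=3001/6; split 3:5 first = 3001/6*3/8 = 3001/16
Step 3: Add 22: 3001/16+22=3353/16; split 3:1 first = 3353/16*3/4 = 10059/64
Final result = 10059/64

10059/64


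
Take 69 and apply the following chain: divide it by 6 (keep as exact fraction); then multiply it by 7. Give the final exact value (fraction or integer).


Start with 69.
Step 1: Divide by 6: 69 / 6 = 23/2
Step 2: Multiply by 7: 23/2 * 7 = 161/2
Final result = 161/2

161/2


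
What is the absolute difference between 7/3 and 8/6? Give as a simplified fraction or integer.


Simplify: 7/3 = 7/3 and 8/6 = 4/3
Find common denominator: LCD = 3
Convert: 7/3 and 4/3
Difference = |7 - 4|/3 = 3/3
Simplified = 1

1


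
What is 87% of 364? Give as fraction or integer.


Compute 87% of 364
Convert percentage: 87% = 87/100
Multiply: 364 * 87/100
= 31668/100
= 7917/25

7917/25


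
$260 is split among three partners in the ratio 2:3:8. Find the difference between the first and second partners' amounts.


Total parts = 2 + 3 + 8 = 13
Value per part = 260 / 13 = 20
Shares: 2*20=40, 3*20=60, 8*20=160
First share = 40, second share = 60
Difference = |40 - 60| = 20

20


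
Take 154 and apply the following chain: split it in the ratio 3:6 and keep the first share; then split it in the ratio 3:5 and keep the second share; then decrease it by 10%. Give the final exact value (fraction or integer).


Start with 154.
Step 1: Split 3:6, first share = 154 * 3/9 = 154/3
Step 2: Split 3:5, second share = 154/3 * 5/8 = 385/12
Step 3: Decrease by 10%: 385/12 * 90/100 = 231/8
Final result = 231/8

231/8


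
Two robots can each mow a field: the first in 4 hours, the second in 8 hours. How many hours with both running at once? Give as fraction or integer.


Rate of A = 1/4 job per hour
Rate of B = 1/8 job per hour
Combined rate = 1/4 + 1/8
Find common denominator: (8 + 4)/(4*8) = 12/32
Combined rate = 3/8 job per hour
Time together = 1 / (3/8) = 8/3 hours

8/3


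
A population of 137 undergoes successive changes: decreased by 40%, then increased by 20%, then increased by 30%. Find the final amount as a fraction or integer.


Start: 137
Step 1: decrease by 40% => multiply by 60/100
  137 * 60/100 = 411/5
Step 2: increase by 20% => multiply by 120/100
  411/5 * 120/100 = 2466/25
Step 3: increase by 30% => multiply by 130/100
  2466/25 * 130/100 = 16029/125
Final value = 16029/125

16029/125


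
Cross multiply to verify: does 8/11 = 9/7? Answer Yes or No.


Cross multiply to check 8/11 = 9/7
Left cross product: 8 * 7 = 56
Right cross product: 11 * 9 = 99
56 != 99
Not equal, so proportions differ => No

No


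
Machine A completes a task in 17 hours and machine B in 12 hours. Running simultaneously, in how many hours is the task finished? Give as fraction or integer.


Rate of A = 1/17 job per hour
Rate of B = 1/12 job per hour
Combined rate = 1/17 + 1/12
Find common denominator: (12 + 17)/(17*12) = 29/204
Combined rate = 29/204 job per hour
Time together = 1 / (29/204) = 204/29 hours

204/29


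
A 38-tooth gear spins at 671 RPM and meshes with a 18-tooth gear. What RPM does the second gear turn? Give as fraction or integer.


Gear ratio: teeth_A * RPM_A = teeth_B * RPM_B
38 * 671 = 18 * RPM_B
25498 = 18 * RPM_B
RPM_B = 25498 / 18
RPM_B = 12749/9

12749/9


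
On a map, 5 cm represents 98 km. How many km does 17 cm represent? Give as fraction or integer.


Map scale: 5 cm = 98 km
Measured distance on map = 17 cm
Set up proportion: 17 * 98 / 5
= 1666 / 5
= 1666/5 km

1666/5


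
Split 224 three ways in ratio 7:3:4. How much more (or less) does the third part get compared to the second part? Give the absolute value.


Total parts = 7 + 3 + 4 = 14
Value per part = 224 / 14 = 16
Shares: 7*16=112, 3*16=48, 4*16=64
Third share = 64, second share = 48
Difference = |64 - 48| = 16

16


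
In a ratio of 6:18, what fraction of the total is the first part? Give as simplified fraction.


Total parts = 6 + 18 = 24
First part fraction = 6/24
Simplify: 6/24 = 1/4

1/4


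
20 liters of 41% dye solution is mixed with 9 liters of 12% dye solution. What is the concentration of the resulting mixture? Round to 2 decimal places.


Solute in mixture 1 = 41% of 20 L = 20*41/100 = 41/5 L
Solute in mixture 2 = 12% of 9 L = 9*12/100 = 27/25 L
Total solute = 41/5 + 27/25 = 232/25 L
Total volume = 20 + 9 = 29 L
Final concentration = 232/25/29 * 100 = 32.00%

32.00


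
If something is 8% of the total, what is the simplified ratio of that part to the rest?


Part = 8%, Remainder = 92%
Ratio = 8:92
GCD(8, 92) = 4
Simplify: 2:23 = 2:23

2:23


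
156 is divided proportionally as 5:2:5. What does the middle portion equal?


Ratio = 5:2:5
Total parts = 5 + 2 + 5 = 12
Value per part = 156 / 12 = 13
First share = 5 * 13 = 65
Middle share = 2 * 13 = 26
Third share = 5 * 13 = 65

26


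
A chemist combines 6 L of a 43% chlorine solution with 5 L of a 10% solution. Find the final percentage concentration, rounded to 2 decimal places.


Solute in mixture 1 = 43% of 6 L = 6*43/100 = 129/50 L
Solute in mixture 2 = 10% of 5 L = 5*10/100 = 1/2 L
Total solute = 129/50 + 1/2 = 77/25 L
Total volume = 6 + 5 = 11 L
Final concentration = 77/25/11 * 100 = 28.00%

28.00


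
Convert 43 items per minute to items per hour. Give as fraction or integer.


Converting from per minute to per hour
Rate = 43 items per minute
Multiply by 60: 43 * 60
= 2580 items per hour

2580


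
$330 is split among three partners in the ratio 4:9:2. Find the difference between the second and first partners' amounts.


Total parts = 4 + 9 + 2 = 15
Value per part = 330 / 15 = 22
Shares: 4*22=88, 9*22=198, 2*22=44
Second share = 198, first share = 88
Difference = |198 - 88| = 110

110


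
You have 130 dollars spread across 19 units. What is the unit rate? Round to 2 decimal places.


Total dollars = 130
Number of units = 19
Unit rate = 130 / 19
= 6.84 dollars per unit

6.84


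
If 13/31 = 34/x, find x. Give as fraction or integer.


Setting up: 13/31 = 34/x
Cross multiply: 13 * x = 31 * 34
13x = 1054
x = 1054/13
x = 1054/13

1054/13


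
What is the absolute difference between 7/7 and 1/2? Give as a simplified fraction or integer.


Simplify: 7/7 = 1 and 1/2 = 1/2
Find common denominator: LCD = 2
Convert: 2/2 and 1/2
Difference = |2 - 1|/2 = 1/2
Simplified = 1/2

1/2


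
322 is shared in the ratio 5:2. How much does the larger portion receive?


Total parts = 5 + 2 = 7
Value per part = 322 / 7 = 46
First share = 5 * 46 = 230
Second share = 2 * 46 = 92
Larger share = 230

230


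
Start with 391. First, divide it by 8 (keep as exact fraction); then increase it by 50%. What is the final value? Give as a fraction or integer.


Start with 391.
Step 1: Divide by 8: 391 / 8 = 391/8
Step 2: Increase by 50%: 391/8 * 150/100 = 1173/16
Final result = 1173/16

1173/16


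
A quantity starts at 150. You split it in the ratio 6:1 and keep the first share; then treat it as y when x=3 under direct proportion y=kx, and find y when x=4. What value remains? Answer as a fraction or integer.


Start with 150.
Step 1: Split 6:1, first share = 150 * 6/7 = 900/7
Step 2: Direct prop: k = (900/7)/3; new y = k*4 = 900/7*4/3 = 1200/7
Final result = 1200/7

1200/7


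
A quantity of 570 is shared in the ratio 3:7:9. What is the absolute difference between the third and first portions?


Total parts = 3 + 7 + 9 = 19
Value per part = 570 / 19 = 30
Shares: 3*30=90, 7*30=210, 9*30=270
Third share = 270, first share = 90
Difference = |270 - 90| = 180

180


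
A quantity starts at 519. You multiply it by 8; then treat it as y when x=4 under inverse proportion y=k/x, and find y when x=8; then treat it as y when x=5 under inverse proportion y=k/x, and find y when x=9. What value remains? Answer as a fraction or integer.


Start with 519.
Step 1: Multiply by 8: 519 * 8 = 4152
Step 2: Inverse prop: k = (4152)*4; new y = k/8 = 4152*4/8 = 2076
Step 3: Inverse prop: k = (2076)*5; new y = k/9 = 2076*5/9 = 3460/3
Final result = 3460/3

3460/3


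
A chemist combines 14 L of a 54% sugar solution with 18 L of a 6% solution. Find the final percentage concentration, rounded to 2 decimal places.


Solute in mixture 1 = 54% of 14 L = 14*54/100 = 189/25 L
Solute in mixture 2 = 6% of 18 L = 18*6/100 = 27/25 L
Total solute = 189/25 + 27/25 = 216/25 L
Total volume = 14 + 18 = 32 L
Final concentration = 216/25/32 * 100 = 27.00%

27.00


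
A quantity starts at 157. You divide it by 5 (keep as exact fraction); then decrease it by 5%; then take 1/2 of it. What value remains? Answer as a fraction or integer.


Start with 157.
Step 1: Divide by 5: 157 / 5 = 157/5
Step 2: Decrease by 5%: 157/5 * 95/100 = 2983/100
Step 3: Take 1/2: 2983/100 * 1/2 = 2983/200
Final result = 2983/200

2983/200


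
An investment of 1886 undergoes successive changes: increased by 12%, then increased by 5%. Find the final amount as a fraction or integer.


Start: 1886
Step 1: increase by 12% => multiply by 112/100
  1886 * 112/100 = 52808/25
Step 2: increase by 5% => multiply by 105/100
  52808/25 * 105/100 = 277242/125
Final value = 277242/125

277242/125
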